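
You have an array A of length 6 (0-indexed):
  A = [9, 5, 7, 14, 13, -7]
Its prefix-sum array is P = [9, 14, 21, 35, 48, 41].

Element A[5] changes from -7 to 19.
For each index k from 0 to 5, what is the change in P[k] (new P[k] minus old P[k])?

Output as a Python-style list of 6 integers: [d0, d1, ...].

Answer: [0, 0, 0, 0, 0, 26]

Derivation:
Element change: A[5] -7 -> 19, delta = 26
For k < 5: P[k] unchanged, delta_P[k] = 0
For k >= 5: P[k] shifts by exactly 26
Delta array: [0, 0, 0, 0, 0, 26]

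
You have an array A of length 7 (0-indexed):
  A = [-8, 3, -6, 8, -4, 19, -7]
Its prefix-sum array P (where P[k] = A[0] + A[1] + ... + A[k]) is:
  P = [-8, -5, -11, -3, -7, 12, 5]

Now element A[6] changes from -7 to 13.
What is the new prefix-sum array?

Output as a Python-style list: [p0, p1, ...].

Answer: [-8, -5, -11, -3, -7, 12, 25]

Derivation:
Change: A[6] -7 -> 13, delta = 20
P[k] for k < 6: unchanged (A[6] not included)
P[k] for k >= 6: shift by delta = 20
  P[0] = -8 + 0 = -8
  P[1] = -5 + 0 = -5
  P[2] = -11 + 0 = -11
  P[3] = -3 + 0 = -3
  P[4] = -7 + 0 = -7
  P[5] = 12 + 0 = 12
  P[6] = 5 + 20 = 25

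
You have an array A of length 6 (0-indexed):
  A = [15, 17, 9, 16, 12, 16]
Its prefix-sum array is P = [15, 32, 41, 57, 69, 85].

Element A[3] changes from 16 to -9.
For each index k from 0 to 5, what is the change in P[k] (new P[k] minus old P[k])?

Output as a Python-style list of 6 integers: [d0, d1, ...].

Answer: [0, 0, 0, -25, -25, -25]

Derivation:
Element change: A[3] 16 -> -9, delta = -25
For k < 3: P[k] unchanged, delta_P[k] = 0
For k >= 3: P[k] shifts by exactly -25
Delta array: [0, 0, 0, -25, -25, -25]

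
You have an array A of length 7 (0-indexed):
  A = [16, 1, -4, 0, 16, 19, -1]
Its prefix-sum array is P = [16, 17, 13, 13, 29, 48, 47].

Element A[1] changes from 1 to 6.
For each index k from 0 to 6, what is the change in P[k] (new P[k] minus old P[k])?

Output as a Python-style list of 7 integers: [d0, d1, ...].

Element change: A[1] 1 -> 6, delta = 5
For k < 1: P[k] unchanged, delta_P[k] = 0
For k >= 1: P[k] shifts by exactly 5
Delta array: [0, 5, 5, 5, 5, 5, 5]

Answer: [0, 5, 5, 5, 5, 5, 5]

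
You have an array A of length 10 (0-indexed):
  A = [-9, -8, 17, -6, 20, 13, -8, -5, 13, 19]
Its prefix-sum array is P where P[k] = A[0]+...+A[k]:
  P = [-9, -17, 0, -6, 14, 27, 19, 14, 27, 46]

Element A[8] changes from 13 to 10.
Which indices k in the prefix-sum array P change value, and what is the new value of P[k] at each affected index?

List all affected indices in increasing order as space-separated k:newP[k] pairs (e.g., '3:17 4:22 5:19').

Answer: 8:24 9:43

Derivation:
P[k] = A[0] + ... + A[k]
P[k] includes A[8] iff k >= 8
Affected indices: 8, 9, ..., 9; delta = -3
  P[8]: 27 + -3 = 24
  P[9]: 46 + -3 = 43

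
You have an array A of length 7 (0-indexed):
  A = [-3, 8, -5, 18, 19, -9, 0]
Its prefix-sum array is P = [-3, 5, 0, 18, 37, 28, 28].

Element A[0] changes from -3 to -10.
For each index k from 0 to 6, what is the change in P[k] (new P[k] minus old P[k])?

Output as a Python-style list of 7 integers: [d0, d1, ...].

Element change: A[0] -3 -> -10, delta = -7
For k < 0: P[k] unchanged, delta_P[k] = 0
For k >= 0: P[k] shifts by exactly -7
Delta array: [-7, -7, -7, -7, -7, -7, -7]

Answer: [-7, -7, -7, -7, -7, -7, -7]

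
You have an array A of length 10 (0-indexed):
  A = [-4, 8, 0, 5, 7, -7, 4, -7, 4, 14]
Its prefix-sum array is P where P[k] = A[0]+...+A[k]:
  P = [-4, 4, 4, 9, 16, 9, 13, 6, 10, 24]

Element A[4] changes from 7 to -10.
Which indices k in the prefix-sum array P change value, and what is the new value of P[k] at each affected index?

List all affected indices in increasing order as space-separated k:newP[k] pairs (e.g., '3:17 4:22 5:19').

P[k] = A[0] + ... + A[k]
P[k] includes A[4] iff k >= 4
Affected indices: 4, 5, ..., 9; delta = -17
  P[4]: 16 + -17 = -1
  P[5]: 9 + -17 = -8
  P[6]: 13 + -17 = -4
  P[7]: 6 + -17 = -11
  P[8]: 10 + -17 = -7
  P[9]: 24 + -17 = 7

Answer: 4:-1 5:-8 6:-4 7:-11 8:-7 9:7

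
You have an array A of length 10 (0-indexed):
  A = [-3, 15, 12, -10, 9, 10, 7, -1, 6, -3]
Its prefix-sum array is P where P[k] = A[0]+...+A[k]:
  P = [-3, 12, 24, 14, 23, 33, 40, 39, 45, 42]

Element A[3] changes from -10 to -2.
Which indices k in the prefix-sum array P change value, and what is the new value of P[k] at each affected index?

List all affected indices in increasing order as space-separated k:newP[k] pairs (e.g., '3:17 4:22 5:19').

P[k] = A[0] + ... + A[k]
P[k] includes A[3] iff k >= 3
Affected indices: 3, 4, ..., 9; delta = 8
  P[3]: 14 + 8 = 22
  P[4]: 23 + 8 = 31
  P[5]: 33 + 8 = 41
  P[6]: 40 + 8 = 48
  P[7]: 39 + 8 = 47
  P[8]: 45 + 8 = 53
  P[9]: 42 + 8 = 50

Answer: 3:22 4:31 5:41 6:48 7:47 8:53 9:50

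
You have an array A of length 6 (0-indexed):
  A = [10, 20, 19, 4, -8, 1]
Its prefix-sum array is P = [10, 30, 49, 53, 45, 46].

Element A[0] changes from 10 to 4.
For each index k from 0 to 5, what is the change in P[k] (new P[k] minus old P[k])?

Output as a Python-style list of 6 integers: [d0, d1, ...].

Element change: A[0] 10 -> 4, delta = -6
For k < 0: P[k] unchanged, delta_P[k] = 0
For k >= 0: P[k] shifts by exactly -6
Delta array: [-6, -6, -6, -6, -6, -6]

Answer: [-6, -6, -6, -6, -6, -6]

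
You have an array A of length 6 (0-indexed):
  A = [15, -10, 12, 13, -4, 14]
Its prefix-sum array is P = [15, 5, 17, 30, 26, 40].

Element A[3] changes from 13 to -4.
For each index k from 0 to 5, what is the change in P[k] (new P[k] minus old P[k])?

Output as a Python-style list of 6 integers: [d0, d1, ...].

Answer: [0, 0, 0, -17, -17, -17]

Derivation:
Element change: A[3] 13 -> -4, delta = -17
For k < 3: P[k] unchanged, delta_P[k] = 0
For k >= 3: P[k] shifts by exactly -17
Delta array: [0, 0, 0, -17, -17, -17]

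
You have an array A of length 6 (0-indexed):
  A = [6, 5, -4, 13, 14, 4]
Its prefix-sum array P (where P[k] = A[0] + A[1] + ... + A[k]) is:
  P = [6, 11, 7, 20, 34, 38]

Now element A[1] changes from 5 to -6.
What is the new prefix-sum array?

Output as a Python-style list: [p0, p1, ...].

Answer: [6, 0, -4, 9, 23, 27]

Derivation:
Change: A[1] 5 -> -6, delta = -11
P[k] for k < 1: unchanged (A[1] not included)
P[k] for k >= 1: shift by delta = -11
  P[0] = 6 + 0 = 6
  P[1] = 11 + -11 = 0
  P[2] = 7 + -11 = -4
  P[3] = 20 + -11 = 9
  P[4] = 34 + -11 = 23
  P[5] = 38 + -11 = 27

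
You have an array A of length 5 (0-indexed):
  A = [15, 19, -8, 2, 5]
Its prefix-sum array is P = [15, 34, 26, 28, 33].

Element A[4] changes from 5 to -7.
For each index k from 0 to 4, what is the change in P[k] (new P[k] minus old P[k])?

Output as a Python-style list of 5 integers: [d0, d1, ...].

Element change: A[4] 5 -> -7, delta = -12
For k < 4: P[k] unchanged, delta_P[k] = 0
For k >= 4: P[k] shifts by exactly -12
Delta array: [0, 0, 0, 0, -12]

Answer: [0, 0, 0, 0, -12]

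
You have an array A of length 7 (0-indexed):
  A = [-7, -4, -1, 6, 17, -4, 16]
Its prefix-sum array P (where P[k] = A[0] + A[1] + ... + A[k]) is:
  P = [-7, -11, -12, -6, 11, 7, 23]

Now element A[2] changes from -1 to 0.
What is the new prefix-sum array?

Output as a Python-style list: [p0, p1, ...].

Answer: [-7, -11, -11, -5, 12, 8, 24]

Derivation:
Change: A[2] -1 -> 0, delta = 1
P[k] for k < 2: unchanged (A[2] not included)
P[k] for k >= 2: shift by delta = 1
  P[0] = -7 + 0 = -7
  P[1] = -11 + 0 = -11
  P[2] = -12 + 1 = -11
  P[3] = -6 + 1 = -5
  P[4] = 11 + 1 = 12
  P[5] = 7 + 1 = 8
  P[6] = 23 + 1 = 24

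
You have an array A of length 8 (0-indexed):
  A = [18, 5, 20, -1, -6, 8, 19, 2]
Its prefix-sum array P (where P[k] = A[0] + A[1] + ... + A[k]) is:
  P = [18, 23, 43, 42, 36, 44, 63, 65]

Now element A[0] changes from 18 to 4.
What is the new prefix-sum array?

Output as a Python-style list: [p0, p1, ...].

Answer: [4, 9, 29, 28, 22, 30, 49, 51]

Derivation:
Change: A[0] 18 -> 4, delta = -14
P[k] for k < 0: unchanged (A[0] not included)
P[k] for k >= 0: shift by delta = -14
  P[0] = 18 + -14 = 4
  P[1] = 23 + -14 = 9
  P[2] = 43 + -14 = 29
  P[3] = 42 + -14 = 28
  P[4] = 36 + -14 = 22
  P[5] = 44 + -14 = 30
  P[6] = 63 + -14 = 49
  P[7] = 65 + -14 = 51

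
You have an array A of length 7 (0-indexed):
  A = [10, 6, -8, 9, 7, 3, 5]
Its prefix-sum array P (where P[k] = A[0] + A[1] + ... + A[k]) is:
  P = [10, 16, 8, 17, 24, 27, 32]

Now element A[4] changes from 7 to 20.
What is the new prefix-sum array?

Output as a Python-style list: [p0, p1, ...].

Answer: [10, 16, 8, 17, 37, 40, 45]

Derivation:
Change: A[4] 7 -> 20, delta = 13
P[k] for k < 4: unchanged (A[4] not included)
P[k] for k >= 4: shift by delta = 13
  P[0] = 10 + 0 = 10
  P[1] = 16 + 0 = 16
  P[2] = 8 + 0 = 8
  P[3] = 17 + 0 = 17
  P[4] = 24 + 13 = 37
  P[5] = 27 + 13 = 40
  P[6] = 32 + 13 = 45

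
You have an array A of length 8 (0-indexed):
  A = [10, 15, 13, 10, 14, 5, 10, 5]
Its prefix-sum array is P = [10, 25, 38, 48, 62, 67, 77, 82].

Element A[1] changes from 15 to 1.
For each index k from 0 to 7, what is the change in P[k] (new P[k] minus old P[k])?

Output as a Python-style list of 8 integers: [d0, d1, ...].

Answer: [0, -14, -14, -14, -14, -14, -14, -14]

Derivation:
Element change: A[1] 15 -> 1, delta = -14
For k < 1: P[k] unchanged, delta_P[k] = 0
For k >= 1: P[k] shifts by exactly -14
Delta array: [0, -14, -14, -14, -14, -14, -14, -14]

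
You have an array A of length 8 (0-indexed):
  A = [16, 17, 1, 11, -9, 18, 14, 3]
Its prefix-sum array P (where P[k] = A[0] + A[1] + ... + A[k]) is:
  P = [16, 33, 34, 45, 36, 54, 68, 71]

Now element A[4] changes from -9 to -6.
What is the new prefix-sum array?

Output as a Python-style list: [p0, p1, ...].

Change: A[4] -9 -> -6, delta = 3
P[k] for k < 4: unchanged (A[4] not included)
P[k] for k >= 4: shift by delta = 3
  P[0] = 16 + 0 = 16
  P[1] = 33 + 0 = 33
  P[2] = 34 + 0 = 34
  P[3] = 45 + 0 = 45
  P[4] = 36 + 3 = 39
  P[5] = 54 + 3 = 57
  P[6] = 68 + 3 = 71
  P[7] = 71 + 3 = 74

Answer: [16, 33, 34, 45, 39, 57, 71, 74]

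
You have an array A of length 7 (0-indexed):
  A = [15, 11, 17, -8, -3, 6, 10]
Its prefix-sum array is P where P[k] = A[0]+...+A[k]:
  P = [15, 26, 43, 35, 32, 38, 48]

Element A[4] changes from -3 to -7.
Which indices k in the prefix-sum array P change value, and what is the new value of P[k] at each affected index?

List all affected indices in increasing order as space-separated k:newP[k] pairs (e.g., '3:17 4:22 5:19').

P[k] = A[0] + ... + A[k]
P[k] includes A[4] iff k >= 4
Affected indices: 4, 5, ..., 6; delta = -4
  P[4]: 32 + -4 = 28
  P[5]: 38 + -4 = 34
  P[6]: 48 + -4 = 44

Answer: 4:28 5:34 6:44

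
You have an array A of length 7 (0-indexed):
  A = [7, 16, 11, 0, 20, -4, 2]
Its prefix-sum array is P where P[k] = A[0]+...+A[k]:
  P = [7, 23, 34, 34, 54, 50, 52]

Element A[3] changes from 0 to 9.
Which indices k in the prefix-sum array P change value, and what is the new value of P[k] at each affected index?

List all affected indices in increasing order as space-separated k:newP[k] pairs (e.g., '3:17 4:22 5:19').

P[k] = A[0] + ... + A[k]
P[k] includes A[3] iff k >= 3
Affected indices: 3, 4, ..., 6; delta = 9
  P[3]: 34 + 9 = 43
  P[4]: 54 + 9 = 63
  P[5]: 50 + 9 = 59
  P[6]: 52 + 9 = 61

Answer: 3:43 4:63 5:59 6:61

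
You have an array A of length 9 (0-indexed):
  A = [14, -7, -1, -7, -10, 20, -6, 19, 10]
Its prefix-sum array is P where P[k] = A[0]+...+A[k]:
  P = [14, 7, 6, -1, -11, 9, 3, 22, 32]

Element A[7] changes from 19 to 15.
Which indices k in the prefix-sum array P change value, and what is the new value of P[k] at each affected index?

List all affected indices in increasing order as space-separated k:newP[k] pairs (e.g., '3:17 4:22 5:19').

Answer: 7:18 8:28

Derivation:
P[k] = A[0] + ... + A[k]
P[k] includes A[7] iff k >= 7
Affected indices: 7, 8, ..., 8; delta = -4
  P[7]: 22 + -4 = 18
  P[8]: 32 + -4 = 28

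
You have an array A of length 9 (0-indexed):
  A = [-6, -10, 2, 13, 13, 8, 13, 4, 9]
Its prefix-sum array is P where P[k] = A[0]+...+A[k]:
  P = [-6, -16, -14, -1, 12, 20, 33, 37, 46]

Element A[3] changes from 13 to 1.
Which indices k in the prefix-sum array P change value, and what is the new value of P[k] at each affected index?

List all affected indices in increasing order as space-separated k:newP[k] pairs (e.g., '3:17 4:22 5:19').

P[k] = A[0] + ... + A[k]
P[k] includes A[3] iff k >= 3
Affected indices: 3, 4, ..., 8; delta = -12
  P[3]: -1 + -12 = -13
  P[4]: 12 + -12 = 0
  P[5]: 20 + -12 = 8
  P[6]: 33 + -12 = 21
  P[7]: 37 + -12 = 25
  P[8]: 46 + -12 = 34

Answer: 3:-13 4:0 5:8 6:21 7:25 8:34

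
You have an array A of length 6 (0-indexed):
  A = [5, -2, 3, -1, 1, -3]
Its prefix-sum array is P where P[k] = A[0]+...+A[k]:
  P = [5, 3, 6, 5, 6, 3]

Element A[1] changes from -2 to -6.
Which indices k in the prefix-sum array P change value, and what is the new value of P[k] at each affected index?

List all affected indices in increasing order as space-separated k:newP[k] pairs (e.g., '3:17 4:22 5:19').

P[k] = A[0] + ... + A[k]
P[k] includes A[1] iff k >= 1
Affected indices: 1, 2, ..., 5; delta = -4
  P[1]: 3 + -4 = -1
  P[2]: 6 + -4 = 2
  P[3]: 5 + -4 = 1
  P[4]: 6 + -4 = 2
  P[5]: 3 + -4 = -1

Answer: 1:-1 2:2 3:1 4:2 5:-1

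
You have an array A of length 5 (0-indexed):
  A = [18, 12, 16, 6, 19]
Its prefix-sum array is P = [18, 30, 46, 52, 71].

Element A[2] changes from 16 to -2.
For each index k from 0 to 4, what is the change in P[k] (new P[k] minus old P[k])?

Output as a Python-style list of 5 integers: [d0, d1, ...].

Element change: A[2] 16 -> -2, delta = -18
For k < 2: P[k] unchanged, delta_P[k] = 0
For k >= 2: P[k] shifts by exactly -18
Delta array: [0, 0, -18, -18, -18]

Answer: [0, 0, -18, -18, -18]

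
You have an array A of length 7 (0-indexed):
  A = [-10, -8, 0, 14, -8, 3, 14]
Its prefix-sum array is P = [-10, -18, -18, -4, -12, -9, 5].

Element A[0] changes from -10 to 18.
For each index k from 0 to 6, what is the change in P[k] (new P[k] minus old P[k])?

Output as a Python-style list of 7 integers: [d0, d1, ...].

Element change: A[0] -10 -> 18, delta = 28
For k < 0: P[k] unchanged, delta_P[k] = 0
For k >= 0: P[k] shifts by exactly 28
Delta array: [28, 28, 28, 28, 28, 28, 28]

Answer: [28, 28, 28, 28, 28, 28, 28]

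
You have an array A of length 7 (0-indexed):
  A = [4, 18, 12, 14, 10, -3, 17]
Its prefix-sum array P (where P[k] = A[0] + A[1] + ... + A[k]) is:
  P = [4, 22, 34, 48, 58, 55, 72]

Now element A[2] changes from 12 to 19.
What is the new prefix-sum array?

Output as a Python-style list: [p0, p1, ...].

Answer: [4, 22, 41, 55, 65, 62, 79]

Derivation:
Change: A[2] 12 -> 19, delta = 7
P[k] for k < 2: unchanged (A[2] not included)
P[k] for k >= 2: shift by delta = 7
  P[0] = 4 + 0 = 4
  P[1] = 22 + 0 = 22
  P[2] = 34 + 7 = 41
  P[3] = 48 + 7 = 55
  P[4] = 58 + 7 = 65
  P[5] = 55 + 7 = 62
  P[6] = 72 + 7 = 79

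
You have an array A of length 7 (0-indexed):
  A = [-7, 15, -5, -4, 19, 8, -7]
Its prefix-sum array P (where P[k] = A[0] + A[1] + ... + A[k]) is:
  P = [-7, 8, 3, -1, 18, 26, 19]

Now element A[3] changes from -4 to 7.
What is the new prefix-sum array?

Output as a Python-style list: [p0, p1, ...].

Change: A[3] -4 -> 7, delta = 11
P[k] for k < 3: unchanged (A[3] not included)
P[k] for k >= 3: shift by delta = 11
  P[0] = -7 + 0 = -7
  P[1] = 8 + 0 = 8
  P[2] = 3 + 0 = 3
  P[3] = -1 + 11 = 10
  P[4] = 18 + 11 = 29
  P[5] = 26 + 11 = 37
  P[6] = 19 + 11 = 30

Answer: [-7, 8, 3, 10, 29, 37, 30]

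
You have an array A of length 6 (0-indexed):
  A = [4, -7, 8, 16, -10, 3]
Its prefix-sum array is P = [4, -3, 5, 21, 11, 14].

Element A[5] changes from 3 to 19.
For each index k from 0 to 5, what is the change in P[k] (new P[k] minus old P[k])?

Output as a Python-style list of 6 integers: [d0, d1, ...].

Answer: [0, 0, 0, 0, 0, 16]

Derivation:
Element change: A[5] 3 -> 19, delta = 16
For k < 5: P[k] unchanged, delta_P[k] = 0
For k >= 5: P[k] shifts by exactly 16
Delta array: [0, 0, 0, 0, 0, 16]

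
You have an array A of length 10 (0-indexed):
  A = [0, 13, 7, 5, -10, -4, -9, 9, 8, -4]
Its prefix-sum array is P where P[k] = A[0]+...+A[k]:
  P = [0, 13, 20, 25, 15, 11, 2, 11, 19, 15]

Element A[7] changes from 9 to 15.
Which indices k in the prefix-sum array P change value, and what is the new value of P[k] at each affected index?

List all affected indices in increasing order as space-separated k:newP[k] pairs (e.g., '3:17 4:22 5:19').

P[k] = A[0] + ... + A[k]
P[k] includes A[7] iff k >= 7
Affected indices: 7, 8, ..., 9; delta = 6
  P[7]: 11 + 6 = 17
  P[8]: 19 + 6 = 25
  P[9]: 15 + 6 = 21

Answer: 7:17 8:25 9:21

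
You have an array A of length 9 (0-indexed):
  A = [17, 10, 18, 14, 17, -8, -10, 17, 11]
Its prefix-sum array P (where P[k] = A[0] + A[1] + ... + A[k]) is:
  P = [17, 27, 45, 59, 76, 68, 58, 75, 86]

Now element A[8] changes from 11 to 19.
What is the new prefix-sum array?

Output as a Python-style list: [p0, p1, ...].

Change: A[8] 11 -> 19, delta = 8
P[k] for k < 8: unchanged (A[8] not included)
P[k] for k >= 8: shift by delta = 8
  P[0] = 17 + 0 = 17
  P[1] = 27 + 0 = 27
  P[2] = 45 + 0 = 45
  P[3] = 59 + 0 = 59
  P[4] = 76 + 0 = 76
  P[5] = 68 + 0 = 68
  P[6] = 58 + 0 = 58
  P[7] = 75 + 0 = 75
  P[8] = 86 + 8 = 94

Answer: [17, 27, 45, 59, 76, 68, 58, 75, 94]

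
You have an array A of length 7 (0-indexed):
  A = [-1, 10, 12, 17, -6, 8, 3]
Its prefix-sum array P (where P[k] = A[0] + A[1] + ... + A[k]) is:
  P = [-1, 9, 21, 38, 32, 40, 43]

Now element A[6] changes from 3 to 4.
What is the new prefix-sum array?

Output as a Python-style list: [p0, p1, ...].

Answer: [-1, 9, 21, 38, 32, 40, 44]

Derivation:
Change: A[6] 3 -> 4, delta = 1
P[k] for k < 6: unchanged (A[6] not included)
P[k] for k >= 6: shift by delta = 1
  P[0] = -1 + 0 = -1
  P[1] = 9 + 0 = 9
  P[2] = 21 + 0 = 21
  P[3] = 38 + 0 = 38
  P[4] = 32 + 0 = 32
  P[5] = 40 + 0 = 40
  P[6] = 43 + 1 = 44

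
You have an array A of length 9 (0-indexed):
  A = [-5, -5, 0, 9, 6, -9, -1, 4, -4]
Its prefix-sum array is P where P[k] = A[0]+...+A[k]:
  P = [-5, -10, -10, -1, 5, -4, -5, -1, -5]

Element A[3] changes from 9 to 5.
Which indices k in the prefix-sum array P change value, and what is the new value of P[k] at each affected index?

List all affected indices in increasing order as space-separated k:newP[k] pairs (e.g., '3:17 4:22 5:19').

P[k] = A[0] + ... + A[k]
P[k] includes A[3] iff k >= 3
Affected indices: 3, 4, ..., 8; delta = -4
  P[3]: -1 + -4 = -5
  P[4]: 5 + -4 = 1
  P[5]: -4 + -4 = -8
  P[6]: -5 + -4 = -9
  P[7]: -1 + -4 = -5
  P[8]: -5 + -4 = -9

Answer: 3:-5 4:1 5:-8 6:-9 7:-5 8:-9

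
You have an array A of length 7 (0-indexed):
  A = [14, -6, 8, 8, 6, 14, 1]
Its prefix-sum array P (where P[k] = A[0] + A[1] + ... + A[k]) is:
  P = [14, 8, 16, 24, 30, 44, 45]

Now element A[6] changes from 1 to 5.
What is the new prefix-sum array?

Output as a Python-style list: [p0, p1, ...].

Change: A[6] 1 -> 5, delta = 4
P[k] for k < 6: unchanged (A[6] not included)
P[k] for k >= 6: shift by delta = 4
  P[0] = 14 + 0 = 14
  P[1] = 8 + 0 = 8
  P[2] = 16 + 0 = 16
  P[3] = 24 + 0 = 24
  P[4] = 30 + 0 = 30
  P[5] = 44 + 0 = 44
  P[6] = 45 + 4 = 49

Answer: [14, 8, 16, 24, 30, 44, 49]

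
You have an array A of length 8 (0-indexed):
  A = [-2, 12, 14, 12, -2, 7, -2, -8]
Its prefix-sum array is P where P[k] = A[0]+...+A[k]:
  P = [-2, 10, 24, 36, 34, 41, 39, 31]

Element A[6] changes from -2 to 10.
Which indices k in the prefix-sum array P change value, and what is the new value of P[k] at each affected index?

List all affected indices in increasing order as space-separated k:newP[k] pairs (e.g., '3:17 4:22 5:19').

Answer: 6:51 7:43

Derivation:
P[k] = A[0] + ... + A[k]
P[k] includes A[6] iff k >= 6
Affected indices: 6, 7, ..., 7; delta = 12
  P[6]: 39 + 12 = 51
  P[7]: 31 + 12 = 43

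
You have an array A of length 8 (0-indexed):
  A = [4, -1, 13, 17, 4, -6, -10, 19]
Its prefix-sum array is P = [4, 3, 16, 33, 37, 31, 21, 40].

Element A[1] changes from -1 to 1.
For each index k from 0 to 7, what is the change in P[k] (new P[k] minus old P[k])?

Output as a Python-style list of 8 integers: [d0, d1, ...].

Answer: [0, 2, 2, 2, 2, 2, 2, 2]

Derivation:
Element change: A[1] -1 -> 1, delta = 2
For k < 1: P[k] unchanged, delta_P[k] = 0
For k >= 1: P[k] shifts by exactly 2
Delta array: [0, 2, 2, 2, 2, 2, 2, 2]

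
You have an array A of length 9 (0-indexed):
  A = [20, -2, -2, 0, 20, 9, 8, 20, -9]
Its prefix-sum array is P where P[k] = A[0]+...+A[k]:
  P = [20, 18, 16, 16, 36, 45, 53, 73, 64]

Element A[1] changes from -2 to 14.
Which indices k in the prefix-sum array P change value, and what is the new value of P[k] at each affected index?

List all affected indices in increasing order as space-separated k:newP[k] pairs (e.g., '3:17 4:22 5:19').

Answer: 1:34 2:32 3:32 4:52 5:61 6:69 7:89 8:80

Derivation:
P[k] = A[0] + ... + A[k]
P[k] includes A[1] iff k >= 1
Affected indices: 1, 2, ..., 8; delta = 16
  P[1]: 18 + 16 = 34
  P[2]: 16 + 16 = 32
  P[3]: 16 + 16 = 32
  P[4]: 36 + 16 = 52
  P[5]: 45 + 16 = 61
  P[6]: 53 + 16 = 69
  P[7]: 73 + 16 = 89
  P[8]: 64 + 16 = 80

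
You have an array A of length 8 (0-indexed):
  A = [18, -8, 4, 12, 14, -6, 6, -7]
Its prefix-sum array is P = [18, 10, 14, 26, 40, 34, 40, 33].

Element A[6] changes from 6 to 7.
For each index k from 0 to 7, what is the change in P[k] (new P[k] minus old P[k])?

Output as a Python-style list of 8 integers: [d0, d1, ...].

Element change: A[6] 6 -> 7, delta = 1
For k < 6: P[k] unchanged, delta_P[k] = 0
For k >= 6: P[k] shifts by exactly 1
Delta array: [0, 0, 0, 0, 0, 0, 1, 1]

Answer: [0, 0, 0, 0, 0, 0, 1, 1]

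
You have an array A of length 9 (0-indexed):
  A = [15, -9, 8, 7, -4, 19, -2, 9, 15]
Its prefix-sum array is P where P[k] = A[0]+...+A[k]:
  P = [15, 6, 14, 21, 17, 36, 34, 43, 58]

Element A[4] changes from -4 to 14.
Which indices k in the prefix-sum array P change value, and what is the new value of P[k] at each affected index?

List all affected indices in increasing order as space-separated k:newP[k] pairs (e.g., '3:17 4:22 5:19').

P[k] = A[0] + ... + A[k]
P[k] includes A[4] iff k >= 4
Affected indices: 4, 5, ..., 8; delta = 18
  P[4]: 17 + 18 = 35
  P[5]: 36 + 18 = 54
  P[6]: 34 + 18 = 52
  P[7]: 43 + 18 = 61
  P[8]: 58 + 18 = 76

Answer: 4:35 5:54 6:52 7:61 8:76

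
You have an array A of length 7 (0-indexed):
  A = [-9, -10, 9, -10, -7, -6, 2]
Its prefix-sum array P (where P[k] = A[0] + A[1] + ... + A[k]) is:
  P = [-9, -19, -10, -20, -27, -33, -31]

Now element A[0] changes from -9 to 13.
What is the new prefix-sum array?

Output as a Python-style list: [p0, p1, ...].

Answer: [13, 3, 12, 2, -5, -11, -9]

Derivation:
Change: A[0] -9 -> 13, delta = 22
P[k] for k < 0: unchanged (A[0] not included)
P[k] for k >= 0: shift by delta = 22
  P[0] = -9 + 22 = 13
  P[1] = -19 + 22 = 3
  P[2] = -10 + 22 = 12
  P[3] = -20 + 22 = 2
  P[4] = -27 + 22 = -5
  P[5] = -33 + 22 = -11
  P[6] = -31 + 22 = -9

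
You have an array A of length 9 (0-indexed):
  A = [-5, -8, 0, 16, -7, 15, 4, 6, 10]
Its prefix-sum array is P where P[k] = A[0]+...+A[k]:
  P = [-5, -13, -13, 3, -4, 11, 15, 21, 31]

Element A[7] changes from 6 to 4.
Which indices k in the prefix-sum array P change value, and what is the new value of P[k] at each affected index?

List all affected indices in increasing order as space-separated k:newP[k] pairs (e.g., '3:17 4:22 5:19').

P[k] = A[0] + ... + A[k]
P[k] includes A[7] iff k >= 7
Affected indices: 7, 8, ..., 8; delta = -2
  P[7]: 21 + -2 = 19
  P[8]: 31 + -2 = 29

Answer: 7:19 8:29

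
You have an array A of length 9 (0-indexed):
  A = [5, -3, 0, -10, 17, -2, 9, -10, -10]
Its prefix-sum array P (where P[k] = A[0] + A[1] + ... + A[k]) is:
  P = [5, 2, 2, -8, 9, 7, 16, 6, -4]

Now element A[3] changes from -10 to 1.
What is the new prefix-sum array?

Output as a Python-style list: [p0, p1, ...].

Answer: [5, 2, 2, 3, 20, 18, 27, 17, 7]

Derivation:
Change: A[3] -10 -> 1, delta = 11
P[k] for k < 3: unchanged (A[3] not included)
P[k] for k >= 3: shift by delta = 11
  P[0] = 5 + 0 = 5
  P[1] = 2 + 0 = 2
  P[2] = 2 + 0 = 2
  P[3] = -8 + 11 = 3
  P[4] = 9 + 11 = 20
  P[5] = 7 + 11 = 18
  P[6] = 16 + 11 = 27
  P[7] = 6 + 11 = 17
  P[8] = -4 + 11 = 7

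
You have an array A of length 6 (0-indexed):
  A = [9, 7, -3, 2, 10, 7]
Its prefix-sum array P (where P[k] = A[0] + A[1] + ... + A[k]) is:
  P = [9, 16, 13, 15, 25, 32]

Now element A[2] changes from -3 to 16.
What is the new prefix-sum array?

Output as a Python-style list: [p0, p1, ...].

Change: A[2] -3 -> 16, delta = 19
P[k] for k < 2: unchanged (A[2] not included)
P[k] for k >= 2: shift by delta = 19
  P[0] = 9 + 0 = 9
  P[1] = 16 + 0 = 16
  P[2] = 13 + 19 = 32
  P[3] = 15 + 19 = 34
  P[4] = 25 + 19 = 44
  P[5] = 32 + 19 = 51

Answer: [9, 16, 32, 34, 44, 51]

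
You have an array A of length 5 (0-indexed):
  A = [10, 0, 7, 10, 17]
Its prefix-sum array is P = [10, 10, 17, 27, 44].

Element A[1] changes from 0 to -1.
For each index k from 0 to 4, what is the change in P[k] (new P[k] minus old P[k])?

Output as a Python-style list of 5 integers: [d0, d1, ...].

Answer: [0, -1, -1, -1, -1]

Derivation:
Element change: A[1] 0 -> -1, delta = -1
For k < 1: P[k] unchanged, delta_P[k] = 0
For k >= 1: P[k] shifts by exactly -1
Delta array: [0, -1, -1, -1, -1]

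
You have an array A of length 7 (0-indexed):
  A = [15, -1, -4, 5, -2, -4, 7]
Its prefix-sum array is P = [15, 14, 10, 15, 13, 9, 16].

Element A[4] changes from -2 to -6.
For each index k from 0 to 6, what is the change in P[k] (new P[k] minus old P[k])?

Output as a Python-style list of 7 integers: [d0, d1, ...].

Answer: [0, 0, 0, 0, -4, -4, -4]

Derivation:
Element change: A[4] -2 -> -6, delta = -4
For k < 4: P[k] unchanged, delta_P[k] = 0
For k >= 4: P[k] shifts by exactly -4
Delta array: [0, 0, 0, 0, -4, -4, -4]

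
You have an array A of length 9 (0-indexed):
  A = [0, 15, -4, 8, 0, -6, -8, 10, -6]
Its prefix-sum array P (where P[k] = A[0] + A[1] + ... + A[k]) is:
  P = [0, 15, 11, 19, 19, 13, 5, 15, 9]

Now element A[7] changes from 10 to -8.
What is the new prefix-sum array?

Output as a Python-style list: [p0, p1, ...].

Change: A[7] 10 -> -8, delta = -18
P[k] for k < 7: unchanged (A[7] not included)
P[k] for k >= 7: shift by delta = -18
  P[0] = 0 + 0 = 0
  P[1] = 15 + 0 = 15
  P[2] = 11 + 0 = 11
  P[3] = 19 + 0 = 19
  P[4] = 19 + 0 = 19
  P[5] = 13 + 0 = 13
  P[6] = 5 + 0 = 5
  P[7] = 15 + -18 = -3
  P[8] = 9 + -18 = -9

Answer: [0, 15, 11, 19, 19, 13, 5, -3, -9]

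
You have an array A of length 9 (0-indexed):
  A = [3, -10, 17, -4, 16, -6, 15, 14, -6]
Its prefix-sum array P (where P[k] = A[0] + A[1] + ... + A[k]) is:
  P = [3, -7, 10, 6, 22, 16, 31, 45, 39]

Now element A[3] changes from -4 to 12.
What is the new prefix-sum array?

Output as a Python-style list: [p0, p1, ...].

Change: A[3] -4 -> 12, delta = 16
P[k] for k < 3: unchanged (A[3] not included)
P[k] for k >= 3: shift by delta = 16
  P[0] = 3 + 0 = 3
  P[1] = -7 + 0 = -7
  P[2] = 10 + 0 = 10
  P[3] = 6 + 16 = 22
  P[4] = 22 + 16 = 38
  P[5] = 16 + 16 = 32
  P[6] = 31 + 16 = 47
  P[7] = 45 + 16 = 61
  P[8] = 39 + 16 = 55

Answer: [3, -7, 10, 22, 38, 32, 47, 61, 55]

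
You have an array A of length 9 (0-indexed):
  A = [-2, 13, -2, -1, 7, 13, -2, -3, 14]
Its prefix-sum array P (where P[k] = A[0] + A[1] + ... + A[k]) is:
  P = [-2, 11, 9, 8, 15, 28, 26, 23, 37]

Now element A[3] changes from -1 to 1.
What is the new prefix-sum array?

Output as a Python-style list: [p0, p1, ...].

Change: A[3] -1 -> 1, delta = 2
P[k] for k < 3: unchanged (A[3] not included)
P[k] for k >= 3: shift by delta = 2
  P[0] = -2 + 0 = -2
  P[1] = 11 + 0 = 11
  P[2] = 9 + 0 = 9
  P[3] = 8 + 2 = 10
  P[4] = 15 + 2 = 17
  P[5] = 28 + 2 = 30
  P[6] = 26 + 2 = 28
  P[7] = 23 + 2 = 25
  P[8] = 37 + 2 = 39

Answer: [-2, 11, 9, 10, 17, 30, 28, 25, 39]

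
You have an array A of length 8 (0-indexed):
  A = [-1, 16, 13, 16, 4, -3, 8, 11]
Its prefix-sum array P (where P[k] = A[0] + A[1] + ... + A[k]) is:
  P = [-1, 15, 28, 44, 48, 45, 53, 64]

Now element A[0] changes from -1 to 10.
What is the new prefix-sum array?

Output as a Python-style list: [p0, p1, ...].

Answer: [10, 26, 39, 55, 59, 56, 64, 75]

Derivation:
Change: A[0] -1 -> 10, delta = 11
P[k] for k < 0: unchanged (A[0] not included)
P[k] for k >= 0: shift by delta = 11
  P[0] = -1 + 11 = 10
  P[1] = 15 + 11 = 26
  P[2] = 28 + 11 = 39
  P[3] = 44 + 11 = 55
  P[4] = 48 + 11 = 59
  P[5] = 45 + 11 = 56
  P[6] = 53 + 11 = 64
  P[7] = 64 + 11 = 75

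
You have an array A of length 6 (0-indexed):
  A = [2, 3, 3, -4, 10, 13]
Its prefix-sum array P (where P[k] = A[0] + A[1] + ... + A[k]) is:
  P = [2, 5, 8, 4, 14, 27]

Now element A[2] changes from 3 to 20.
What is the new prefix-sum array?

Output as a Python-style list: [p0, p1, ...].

Answer: [2, 5, 25, 21, 31, 44]

Derivation:
Change: A[2] 3 -> 20, delta = 17
P[k] for k < 2: unchanged (A[2] not included)
P[k] for k >= 2: shift by delta = 17
  P[0] = 2 + 0 = 2
  P[1] = 5 + 0 = 5
  P[2] = 8 + 17 = 25
  P[3] = 4 + 17 = 21
  P[4] = 14 + 17 = 31
  P[5] = 27 + 17 = 44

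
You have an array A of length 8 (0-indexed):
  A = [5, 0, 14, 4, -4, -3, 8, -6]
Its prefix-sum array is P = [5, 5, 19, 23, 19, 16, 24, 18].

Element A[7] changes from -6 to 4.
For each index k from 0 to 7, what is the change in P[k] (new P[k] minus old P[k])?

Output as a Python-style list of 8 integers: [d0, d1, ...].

Element change: A[7] -6 -> 4, delta = 10
For k < 7: P[k] unchanged, delta_P[k] = 0
For k >= 7: P[k] shifts by exactly 10
Delta array: [0, 0, 0, 0, 0, 0, 0, 10]

Answer: [0, 0, 0, 0, 0, 0, 0, 10]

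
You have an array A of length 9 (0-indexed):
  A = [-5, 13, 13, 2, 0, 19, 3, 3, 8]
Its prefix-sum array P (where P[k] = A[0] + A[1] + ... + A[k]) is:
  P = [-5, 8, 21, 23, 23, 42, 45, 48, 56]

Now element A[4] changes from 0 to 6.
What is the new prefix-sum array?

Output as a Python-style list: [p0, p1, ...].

Change: A[4] 0 -> 6, delta = 6
P[k] for k < 4: unchanged (A[4] not included)
P[k] for k >= 4: shift by delta = 6
  P[0] = -5 + 0 = -5
  P[1] = 8 + 0 = 8
  P[2] = 21 + 0 = 21
  P[3] = 23 + 0 = 23
  P[4] = 23 + 6 = 29
  P[5] = 42 + 6 = 48
  P[6] = 45 + 6 = 51
  P[7] = 48 + 6 = 54
  P[8] = 56 + 6 = 62

Answer: [-5, 8, 21, 23, 29, 48, 51, 54, 62]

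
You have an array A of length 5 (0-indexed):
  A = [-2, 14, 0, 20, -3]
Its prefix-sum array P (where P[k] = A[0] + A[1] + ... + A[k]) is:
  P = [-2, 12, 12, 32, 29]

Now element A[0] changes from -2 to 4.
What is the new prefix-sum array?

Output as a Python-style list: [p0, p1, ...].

Answer: [4, 18, 18, 38, 35]

Derivation:
Change: A[0] -2 -> 4, delta = 6
P[k] for k < 0: unchanged (A[0] not included)
P[k] for k >= 0: shift by delta = 6
  P[0] = -2 + 6 = 4
  P[1] = 12 + 6 = 18
  P[2] = 12 + 6 = 18
  P[3] = 32 + 6 = 38
  P[4] = 29 + 6 = 35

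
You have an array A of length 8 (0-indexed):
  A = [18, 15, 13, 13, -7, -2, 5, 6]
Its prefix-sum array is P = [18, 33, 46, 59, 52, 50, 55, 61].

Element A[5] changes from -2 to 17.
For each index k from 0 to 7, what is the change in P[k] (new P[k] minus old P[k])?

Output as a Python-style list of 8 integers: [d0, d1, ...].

Element change: A[5] -2 -> 17, delta = 19
For k < 5: P[k] unchanged, delta_P[k] = 0
For k >= 5: P[k] shifts by exactly 19
Delta array: [0, 0, 0, 0, 0, 19, 19, 19]

Answer: [0, 0, 0, 0, 0, 19, 19, 19]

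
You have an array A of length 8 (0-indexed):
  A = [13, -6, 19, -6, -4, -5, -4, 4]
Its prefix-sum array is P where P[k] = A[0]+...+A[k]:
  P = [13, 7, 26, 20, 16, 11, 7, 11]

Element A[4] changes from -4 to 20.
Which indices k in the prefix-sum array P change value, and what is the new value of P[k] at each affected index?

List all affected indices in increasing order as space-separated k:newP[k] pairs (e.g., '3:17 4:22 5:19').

Answer: 4:40 5:35 6:31 7:35

Derivation:
P[k] = A[0] + ... + A[k]
P[k] includes A[4] iff k >= 4
Affected indices: 4, 5, ..., 7; delta = 24
  P[4]: 16 + 24 = 40
  P[5]: 11 + 24 = 35
  P[6]: 7 + 24 = 31
  P[7]: 11 + 24 = 35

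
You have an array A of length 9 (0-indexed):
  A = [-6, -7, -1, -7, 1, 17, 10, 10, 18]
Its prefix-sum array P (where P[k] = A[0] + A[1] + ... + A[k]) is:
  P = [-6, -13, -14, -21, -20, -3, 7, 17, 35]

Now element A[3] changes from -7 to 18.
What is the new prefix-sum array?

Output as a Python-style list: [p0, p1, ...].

Change: A[3] -7 -> 18, delta = 25
P[k] for k < 3: unchanged (A[3] not included)
P[k] for k >= 3: shift by delta = 25
  P[0] = -6 + 0 = -6
  P[1] = -13 + 0 = -13
  P[2] = -14 + 0 = -14
  P[3] = -21 + 25 = 4
  P[4] = -20 + 25 = 5
  P[5] = -3 + 25 = 22
  P[6] = 7 + 25 = 32
  P[7] = 17 + 25 = 42
  P[8] = 35 + 25 = 60

Answer: [-6, -13, -14, 4, 5, 22, 32, 42, 60]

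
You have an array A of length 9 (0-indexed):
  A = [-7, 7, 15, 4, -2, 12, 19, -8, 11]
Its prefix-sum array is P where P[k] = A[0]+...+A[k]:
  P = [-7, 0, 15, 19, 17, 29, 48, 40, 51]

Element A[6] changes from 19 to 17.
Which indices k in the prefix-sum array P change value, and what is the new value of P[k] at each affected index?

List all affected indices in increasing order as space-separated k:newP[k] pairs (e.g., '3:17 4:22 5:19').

P[k] = A[0] + ... + A[k]
P[k] includes A[6] iff k >= 6
Affected indices: 6, 7, ..., 8; delta = -2
  P[6]: 48 + -2 = 46
  P[7]: 40 + -2 = 38
  P[8]: 51 + -2 = 49

Answer: 6:46 7:38 8:49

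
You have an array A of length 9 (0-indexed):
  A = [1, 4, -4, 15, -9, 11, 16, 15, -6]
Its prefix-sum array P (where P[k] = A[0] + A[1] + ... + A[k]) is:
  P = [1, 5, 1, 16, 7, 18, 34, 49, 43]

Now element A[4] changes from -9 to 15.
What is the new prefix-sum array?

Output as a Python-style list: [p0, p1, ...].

Answer: [1, 5, 1, 16, 31, 42, 58, 73, 67]

Derivation:
Change: A[4] -9 -> 15, delta = 24
P[k] for k < 4: unchanged (A[4] not included)
P[k] for k >= 4: shift by delta = 24
  P[0] = 1 + 0 = 1
  P[1] = 5 + 0 = 5
  P[2] = 1 + 0 = 1
  P[3] = 16 + 0 = 16
  P[4] = 7 + 24 = 31
  P[5] = 18 + 24 = 42
  P[6] = 34 + 24 = 58
  P[7] = 49 + 24 = 73
  P[8] = 43 + 24 = 67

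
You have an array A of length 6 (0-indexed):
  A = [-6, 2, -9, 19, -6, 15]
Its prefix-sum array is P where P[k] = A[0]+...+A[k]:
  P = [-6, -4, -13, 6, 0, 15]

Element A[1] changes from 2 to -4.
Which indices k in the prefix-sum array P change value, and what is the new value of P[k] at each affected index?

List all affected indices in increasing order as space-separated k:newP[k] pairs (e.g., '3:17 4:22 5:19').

P[k] = A[0] + ... + A[k]
P[k] includes A[1] iff k >= 1
Affected indices: 1, 2, ..., 5; delta = -6
  P[1]: -4 + -6 = -10
  P[2]: -13 + -6 = -19
  P[3]: 6 + -6 = 0
  P[4]: 0 + -6 = -6
  P[5]: 15 + -6 = 9

Answer: 1:-10 2:-19 3:0 4:-6 5:9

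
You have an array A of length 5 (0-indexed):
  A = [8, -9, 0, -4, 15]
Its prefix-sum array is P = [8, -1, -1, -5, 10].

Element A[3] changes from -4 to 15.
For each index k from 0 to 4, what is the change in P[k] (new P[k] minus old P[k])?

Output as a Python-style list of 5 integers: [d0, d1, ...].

Answer: [0, 0, 0, 19, 19]

Derivation:
Element change: A[3] -4 -> 15, delta = 19
For k < 3: P[k] unchanged, delta_P[k] = 0
For k >= 3: P[k] shifts by exactly 19
Delta array: [0, 0, 0, 19, 19]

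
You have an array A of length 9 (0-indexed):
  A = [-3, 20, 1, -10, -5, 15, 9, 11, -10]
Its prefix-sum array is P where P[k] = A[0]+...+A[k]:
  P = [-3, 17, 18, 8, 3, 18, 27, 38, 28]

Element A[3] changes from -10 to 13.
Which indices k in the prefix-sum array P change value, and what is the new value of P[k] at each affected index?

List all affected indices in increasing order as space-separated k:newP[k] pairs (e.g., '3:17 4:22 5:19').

Answer: 3:31 4:26 5:41 6:50 7:61 8:51

Derivation:
P[k] = A[0] + ... + A[k]
P[k] includes A[3] iff k >= 3
Affected indices: 3, 4, ..., 8; delta = 23
  P[3]: 8 + 23 = 31
  P[4]: 3 + 23 = 26
  P[5]: 18 + 23 = 41
  P[6]: 27 + 23 = 50
  P[7]: 38 + 23 = 61
  P[8]: 28 + 23 = 51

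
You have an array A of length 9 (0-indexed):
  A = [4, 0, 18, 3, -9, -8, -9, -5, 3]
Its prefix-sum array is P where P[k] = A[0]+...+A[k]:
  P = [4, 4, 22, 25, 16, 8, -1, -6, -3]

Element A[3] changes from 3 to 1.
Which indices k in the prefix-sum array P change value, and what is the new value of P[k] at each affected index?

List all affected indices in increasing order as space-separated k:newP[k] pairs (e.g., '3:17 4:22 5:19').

Answer: 3:23 4:14 5:6 6:-3 7:-8 8:-5

Derivation:
P[k] = A[0] + ... + A[k]
P[k] includes A[3] iff k >= 3
Affected indices: 3, 4, ..., 8; delta = -2
  P[3]: 25 + -2 = 23
  P[4]: 16 + -2 = 14
  P[5]: 8 + -2 = 6
  P[6]: -1 + -2 = -3
  P[7]: -6 + -2 = -8
  P[8]: -3 + -2 = -5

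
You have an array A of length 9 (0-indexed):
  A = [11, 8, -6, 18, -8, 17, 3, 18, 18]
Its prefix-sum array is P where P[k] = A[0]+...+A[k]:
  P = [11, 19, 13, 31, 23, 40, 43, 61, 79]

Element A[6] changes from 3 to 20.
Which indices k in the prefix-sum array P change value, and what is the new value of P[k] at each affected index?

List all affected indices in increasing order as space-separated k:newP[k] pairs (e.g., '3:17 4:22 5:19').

Answer: 6:60 7:78 8:96

Derivation:
P[k] = A[0] + ... + A[k]
P[k] includes A[6] iff k >= 6
Affected indices: 6, 7, ..., 8; delta = 17
  P[6]: 43 + 17 = 60
  P[7]: 61 + 17 = 78
  P[8]: 79 + 17 = 96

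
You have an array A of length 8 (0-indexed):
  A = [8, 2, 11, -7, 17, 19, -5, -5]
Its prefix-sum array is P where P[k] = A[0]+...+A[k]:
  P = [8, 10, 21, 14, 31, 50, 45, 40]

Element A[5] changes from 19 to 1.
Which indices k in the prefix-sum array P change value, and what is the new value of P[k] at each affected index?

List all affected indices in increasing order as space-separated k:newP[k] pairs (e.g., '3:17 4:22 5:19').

P[k] = A[0] + ... + A[k]
P[k] includes A[5] iff k >= 5
Affected indices: 5, 6, ..., 7; delta = -18
  P[5]: 50 + -18 = 32
  P[6]: 45 + -18 = 27
  P[7]: 40 + -18 = 22

Answer: 5:32 6:27 7:22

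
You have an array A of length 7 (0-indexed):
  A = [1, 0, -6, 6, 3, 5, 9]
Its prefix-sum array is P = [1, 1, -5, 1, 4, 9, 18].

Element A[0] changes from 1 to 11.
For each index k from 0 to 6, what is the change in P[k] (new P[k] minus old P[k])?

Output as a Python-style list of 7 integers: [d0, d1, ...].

Answer: [10, 10, 10, 10, 10, 10, 10]

Derivation:
Element change: A[0] 1 -> 11, delta = 10
For k < 0: P[k] unchanged, delta_P[k] = 0
For k >= 0: P[k] shifts by exactly 10
Delta array: [10, 10, 10, 10, 10, 10, 10]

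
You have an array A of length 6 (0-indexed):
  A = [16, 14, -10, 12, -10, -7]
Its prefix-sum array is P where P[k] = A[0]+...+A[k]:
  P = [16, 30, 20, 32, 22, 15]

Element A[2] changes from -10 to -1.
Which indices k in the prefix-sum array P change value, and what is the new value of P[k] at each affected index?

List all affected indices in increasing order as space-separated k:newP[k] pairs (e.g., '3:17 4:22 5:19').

P[k] = A[0] + ... + A[k]
P[k] includes A[2] iff k >= 2
Affected indices: 2, 3, ..., 5; delta = 9
  P[2]: 20 + 9 = 29
  P[3]: 32 + 9 = 41
  P[4]: 22 + 9 = 31
  P[5]: 15 + 9 = 24

Answer: 2:29 3:41 4:31 5:24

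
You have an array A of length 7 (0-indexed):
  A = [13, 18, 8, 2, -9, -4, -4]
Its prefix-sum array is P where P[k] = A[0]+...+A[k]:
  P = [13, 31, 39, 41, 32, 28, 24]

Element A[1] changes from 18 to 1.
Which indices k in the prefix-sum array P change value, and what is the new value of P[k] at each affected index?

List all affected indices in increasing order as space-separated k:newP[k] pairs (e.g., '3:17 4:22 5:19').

Answer: 1:14 2:22 3:24 4:15 5:11 6:7

Derivation:
P[k] = A[0] + ... + A[k]
P[k] includes A[1] iff k >= 1
Affected indices: 1, 2, ..., 6; delta = -17
  P[1]: 31 + -17 = 14
  P[2]: 39 + -17 = 22
  P[3]: 41 + -17 = 24
  P[4]: 32 + -17 = 15
  P[5]: 28 + -17 = 11
  P[6]: 24 + -17 = 7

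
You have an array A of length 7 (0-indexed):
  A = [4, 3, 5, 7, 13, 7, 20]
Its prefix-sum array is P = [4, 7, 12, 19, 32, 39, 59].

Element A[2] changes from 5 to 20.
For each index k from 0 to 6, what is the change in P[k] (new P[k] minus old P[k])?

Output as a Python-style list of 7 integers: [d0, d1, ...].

Element change: A[2] 5 -> 20, delta = 15
For k < 2: P[k] unchanged, delta_P[k] = 0
For k >= 2: P[k] shifts by exactly 15
Delta array: [0, 0, 15, 15, 15, 15, 15]

Answer: [0, 0, 15, 15, 15, 15, 15]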